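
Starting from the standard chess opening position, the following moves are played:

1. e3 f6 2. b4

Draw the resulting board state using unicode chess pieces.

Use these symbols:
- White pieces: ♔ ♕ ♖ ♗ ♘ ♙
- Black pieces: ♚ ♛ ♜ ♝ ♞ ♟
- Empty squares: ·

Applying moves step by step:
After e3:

♜ ♞ ♝ ♛ ♚ ♝ ♞ ♜
♟ ♟ ♟ ♟ ♟ ♟ ♟ ♟
· · · · · · · ·
· · · · · · · ·
· · · · · · · ·
· · · · ♙ · · ·
♙ ♙ ♙ ♙ · ♙ ♙ ♙
♖ ♘ ♗ ♕ ♔ ♗ ♘ ♖


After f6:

♜ ♞ ♝ ♛ ♚ ♝ ♞ ♜
♟ ♟ ♟ ♟ ♟ · ♟ ♟
· · · · · ♟ · ·
· · · · · · · ·
· · · · · · · ·
· · · · ♙ · · ·
♙ ♙ ♙ ♙ · ♙ ♙ ♙
♖ ♘ ♗ ♕ ♔ ♗ ♘ ♖


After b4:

♜ ♞ ♝ ♛ ♚ ♝ ♞ ♜
♟ ♟ ♟ ♟ ♟ · ♟ ♟
· · · · · ♟ · ·
· · · · · · · ·
· ♙ · · · · · ·
· · · · ♙ · · ·
♙ · ♙ ♙ · ♙ ♙ ♙
♖ ♘ ♗ ♕ ♔ ♗ ♘ ♖



  a b c d e f g h
  ─────────────────
8│♜ ♞ ♝ ♛ ♚ ♝ ♞ ♜│8
7│♟ ♟ ♟ ♟ ♟ · ♟ ♟│7
6│· · · · · ♟ · ·│6
5│· · · · · · · ·│5
4│· ♙ · · · · · ·│4
3│· · · · ♙ · · ·│3
2│♙ · ♙ ♙ · ♙ ♙ ♙│2
1│♖ ♘ ♗ ♕ ♔ ♗ ♘ ♖│1
  ─────────────────
  a b c d e f g h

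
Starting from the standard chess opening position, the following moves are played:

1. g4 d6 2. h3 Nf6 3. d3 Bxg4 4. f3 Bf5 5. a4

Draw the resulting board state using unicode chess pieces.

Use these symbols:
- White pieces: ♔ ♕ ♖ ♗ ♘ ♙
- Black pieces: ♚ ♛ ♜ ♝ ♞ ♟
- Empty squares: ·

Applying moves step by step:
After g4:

♜ ♞ ♝ ♛ ♚ ♝ ♞ ♜
♟ ♟ ♟ ♟ ♟ ♟ ♟ ♟
· · · · · · · ·
· · · · · · · ·
· · · · · · ♙ ·
· · · · · · · ·
♙ ♙ ♙ ♙ ♙ ♙ · ♙
♖ ♘ ♗ ♕ ♔ ♗ ♘ ♖


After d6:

♜ ♞ ♝ ♛ ♚ ♝ ♞ ♜
♟ ♟ ♟ · ♟ ♟ ♟ ♟
· · · ♟ · · · ·
· · · · · · · ·
· · · · · · ♙ ·
· · · · · · · ·
♙ ♙ ♙ ♙ ♙ ♙ · ♙
♖ ♘ ♗ ♕ ♔ ♗ ♘ ♖


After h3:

♜ ♞ ♝ ♛ ♚ ♝ ♞ ♜
♟ ♟ ♟ · ♟ ♟ ♟ ♟
· · · ♟ · · · ·
· · · · · · · ·
· · · · · · ♙ ·
· · · · · · · ♙
♙ ♙ ♙ ♙ ♙ ♙ · ·
♖ ♘ ♗ ♕ ♔ ♗ ♘ ♖


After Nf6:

♜ ♞ ♝ ♛ ♚ ♝ · ♜
♟ ♟ ♟ · ♟ ♟ ♟ ♟
· · · ♟ · ♞ · ·
· · · · · · · ·
· · · · · · ♙ ·
· · · · · · · ♙
♙ ♙ ♙ ♙ ♙ ♙ · ·
♖ ♘ ♗ ♕ ♔ ♗ ♘ ♖


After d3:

♜ ♞ ♝ ♛ ♚ ♝ · ♜
♟ ♟ ♟ · ♟ ♟ ♟ ♟
· · · ♟ · ♞ · ·
· · · · · · · ·
· · · · · · ♙ ·
· · · ♙ · · · ♙
♙ ♙ ♙ · ♙ ♙ · ·
♖ ♘ ♗ ♕ ♔ ♗ ♘ ♖


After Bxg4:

♜ ♞ · ♛ ♚ ♝ · ♜
♟ ♟ ♟ · ♟ ♟ ♟ ♟
· · · ♟ · ♞ · ·
· · · · · · · ·
· · · · · · ♝ ·
· · · ♙ · · · ♙
♙ ♙ ♙ · ♙ ♙ · ·
♖ ♘ ♗ ♕ ♔ ♗ ♘ ♖


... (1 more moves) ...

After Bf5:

♜ ♞ · ♛ ♚ ♝ · ♜
♟ ♟ ♟ · ♟ ♟ ♟ ♟
· · · ♟ · ♞ · ·
· · · · · ♝ · ·
· · · · · · · ·
· · · ♙ · ♙ · ♙
♙ ♙ ♙ · ♙ · · ·
♖ ♘ ♗ ♕ ♔ ♗ ♘ ♖


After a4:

♜ ♞ · ♛ ♚ ♝ · ♜
♟ ♟ ♟ · ♟ ♟ ♟ ♟
· · · ♟ · ♞ · ·
· · · · · ♝ · ·
♙ · · · · · · ·
· · · ♙ · ♙ · ♙
· ♙ ♙ · ♙ · · ·
♖ ♘ ♗ ♕ ♔ ♗ ♘ ♖



  a b c d e f g h
  ─────────────────
8│♜ ♞ · ♛ ♚ ♝ · ♜│8
7│♟ ♟ ♟ · ♟ ♟ ♟ ♟│7
6│· · · ♟ · ♞ · ·│6
5│· · · · · ♝ · ·│5
4│♙ · · · · · · ·│4
3│· · · ♙ · ♙ · ♙│3
2│· ♙ ♙ · ♙ · · ·│2
1│♖ ♘ ♗ ♕ ♔ ♗ ♘ ♖│1
  ─────────────────
  a b c d e f g h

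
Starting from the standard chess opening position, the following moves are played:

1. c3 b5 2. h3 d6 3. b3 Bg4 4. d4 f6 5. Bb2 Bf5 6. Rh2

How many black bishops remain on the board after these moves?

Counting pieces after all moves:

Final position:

  a b c d e f g h
  ─────────────────
8│♜ ♞ · ♛ ♚ ♝ ♞ ♜│8
7│♟ · ♟ · ♟ · ♟ ♟│7
6│· · · ♟ · ♟ · ·│6
5│· ♟ · · · ♝ · ·│5
4│· · · ♙ · · · ·│4
3│· ♙ ♙ · · · · ♙│3
2│♙ ♗ · · ♙ ♙ ♙ ♖│2
1│♖ ♘ · ♕ ♔ ♗ ♘ ·│1
  ─────────────────
  a b c d e f g h


2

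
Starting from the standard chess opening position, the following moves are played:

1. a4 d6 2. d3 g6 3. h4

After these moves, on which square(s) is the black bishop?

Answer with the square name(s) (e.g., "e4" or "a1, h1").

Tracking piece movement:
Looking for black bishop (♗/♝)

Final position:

  a b c d e f g h
  ─────────────────
8│♜ ♞ ♝ ♛ ♚ ♝ ♞ ♜│8
7│♟ ♟ ♟ · ♟ ♟ · ♟│7
6│· · · ♟ · · ♟ ·│6
5│· · · · · · · ·│5
4│♙ · · · · · · ♙│4
3│· · · ♙ · · · ·│3
2│· ♙ ♙ · ♙ ♙ ♙ ·│2
1│♖ ♘ ♗ ♕ ♔ ♗ ♘ ♖│1
  ─────────────────
  a b c d e f g h


c8, f8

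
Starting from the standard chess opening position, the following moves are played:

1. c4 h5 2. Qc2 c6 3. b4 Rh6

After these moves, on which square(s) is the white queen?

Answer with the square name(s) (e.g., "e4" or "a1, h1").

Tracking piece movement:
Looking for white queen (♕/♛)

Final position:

  a b c d e f g h
  ─────────────────
8│♜ ♞ ♝ ♛ ♚ ♝ ♞ ·│8
7│♟ ♟ · ♟ ♟ ♟ ♟ ·│7
6│· · ♟ · · · · ♜│6
5│· · · · · · · ♟│5
4│· ♙ ♙ · · · · ·│4
3│· · · · · · · ·│3
2│♙ · ♕ ♙ ♙ ♙ ♙ ♙│2
1│♖ ♘ ♗ · ♔ ♗ ♘ ♖│1
  ─────────────────
  a b c d e f g h


c2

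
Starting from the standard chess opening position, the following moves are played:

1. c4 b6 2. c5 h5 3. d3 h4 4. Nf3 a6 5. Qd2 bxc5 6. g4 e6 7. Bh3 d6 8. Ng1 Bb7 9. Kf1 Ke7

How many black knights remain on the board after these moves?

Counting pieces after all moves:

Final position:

  a b c d e f g h
  ─────────────────
8│♜ ♞ · ♛ · ♝ ♞ ♜│8
7│· ♝ ♟ · ♚ ♟ ♟ ·│7
6│♟ · · ♟ ♟ · · ·│6
5│· · ♟ · · · · ·│5
4│· · · · · · ♙ ♟│4
3│· · · ♙ · · · ♗│3
2│♙ ♙ · ♕ ♙ ♙ · ♙│2
1│♖ ♘ ♗ · · ♔ ♘ ♖│1
  ─────────────────
  a b c d e f g h


2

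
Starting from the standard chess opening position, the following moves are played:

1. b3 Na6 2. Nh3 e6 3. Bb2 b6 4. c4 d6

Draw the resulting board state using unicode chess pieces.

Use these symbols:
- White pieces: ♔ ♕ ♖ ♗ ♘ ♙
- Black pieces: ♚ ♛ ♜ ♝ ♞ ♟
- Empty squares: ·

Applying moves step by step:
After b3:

♜ ♞ ♝ ♛ ♚ ♝ ♞ ♜
♟ ♟ ♟ ♟ ♟ ♟ ♟ ♟
· · · · · · · ·
· · · · · · · ·
· · · · · · · ·
· ♙ · · · · · ·
♙ · ♙ ♙ ♙ ♙ ♙ ♙
♖ ♘ ♗ ♕ ♔ ♗ ♘ ♖


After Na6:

♜ · ♝ ♛ ♚ ♝ ♞ ♜
♟ ♟ ♟ ♟ ♟ ♟ ♟ ♟
♞ · · · · · · ·
· · · · · · · ·
· · · · · · · ·
· ♙ · · · · · ·
♙ · ♙ ♙ ♙ ♙ ♙ ♙
♖ ♘ ♗ ♕ ♔ ♗ ♘ ♖


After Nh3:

♜ · ♝ ♛ ♚ ♝ ♞ ♜
♟ ♟ ♟ ♟ ♟ ♟ ♟ ♟
♞ · · · · · · ·
· · · · · · · ·
· · · · · · · ·
· ♙ · · · · · ♘
♙ · ♙ ♙ ♙ ♙ ♙ ♙
♖ ♘ ♗ ♕ ♔ ♗ · ♖


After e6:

♜ · ♝ ♛ ♚ ♝ ♞ ♜
♟ ♟ ♟ ♟ · ♟ ♟ ♟
♞ · · · ♟ · · ·
· · · · · · · ·
· · · · · · · ·
· ♙ · · · · · ♘
♙ · ♙ ♙ ♙ ♙ ♙ ♙
♖ ♘ ♗ ♕ ♔ ♗ · ♖


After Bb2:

♜ · ♝ ♛ ♚ ♝ ♞ ♜
♟ ♟ ♟ ♟ · ♟ ♟ ♟
♞ · · · ♟ · · ·
· · · · · · · ·
· · · · · · · ·
· ♙ · · · · · ♘
♙ ♗ ♙ ♙ ♙ ♙ ♙ ♙
♖ ♘ · ♕ ♔ ♗ · ♖


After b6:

♜ · ♝ ♛ ♚ ♝ ♞ ♜
♟ · ♟ ♟ · ♟ ♟ ♟
♞ ♟ · · ♟ · · ·
· · · · · · · ·
· · · · · · · ·
· ♙ · · · · · ♘
♙ ♗ ♙ ♙ ♙ ♙ ♙ ♙
♖ ♘ · ♕ ♔ ♗ · ♖


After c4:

♜ · ♝ ♛ ♚ ♝ ♞ ♜
♟ · ♟ ♟ · ♟ ♟ ♟
♞ ♟ · · ♟ · · ·
· · · · · · · ·
· · ♙ · · · · ·
· ♙ · · · · · ♘
♙ ♗ · ♙ ♙ ♙ ♙ ♙
♖ ♘ · ♕ ♔ ♗ · ♖


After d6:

♜ · ♝ ♛ ♚ ♝ ♞ ♜
♟ · ♟ · · ♟ ♟ ♟
♞ ♟ · ♟ ♟ · · ·
· · · · · · · ·
· · ♙ · · · · ·
· ♙ · · · · · ♘
♙ ♗ · ♙ ♙ ♙ ♙ ♙
♖ ♘ · ♕ ♔ ♗ · ♖



  a b c d e f g h
  ─────────────────
8│♜ · ♝ ♛ ♚ ♝ ♞ ♜│8
7│♟ · ♟ · · ♟ ♟ ♟│7
6│♞ ♟ · ♟ ♟ · · ·│6
5│· · · · · · · ·│5
4│· · ♙ · · · · ·│4
3│· ♙ · · · · · ♘│3
2│♙ ♗ · ♙ ♙ ♙ ♙ ♙│2
1│♖ ♘ · ♕ ♔ ♗ · ♖│1
  ─────────────────
  a b c d e f g h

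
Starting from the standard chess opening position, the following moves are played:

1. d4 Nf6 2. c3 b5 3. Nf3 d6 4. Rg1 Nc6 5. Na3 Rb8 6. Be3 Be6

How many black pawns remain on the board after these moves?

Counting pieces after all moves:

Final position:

  a b c d e f g h
  ─────────────────
8│· ♜ · ♛ ♚ ♝ · ♜│8
7│♟ · ♟ · ♟ ♟ ♟ ♟│7
6│· · ♞ ♟ ♝ ♞ · ·│6
5│· ♟ · · · · · ·│5
4│· · · ♙ · · · ·│4
3│♘ · ♙ · ♗ ♘ · ·│3
2│♙ ♙ · · ♙ ♙ ♙ ♙│2
1│♖ · · ♕ ♔ ♗ ♖ ·│1
  ─────────────────
  a b c d e f g h


8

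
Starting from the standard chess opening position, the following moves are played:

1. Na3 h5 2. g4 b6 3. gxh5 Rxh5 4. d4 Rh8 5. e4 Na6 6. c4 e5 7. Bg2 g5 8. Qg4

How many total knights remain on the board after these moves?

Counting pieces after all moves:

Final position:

  a b c d e f g h
  ─────────────────
8│♜ · ♝ ♛ ♚ ♝ ♞ ♜│8
7│♟ · ♟ ♟ · ♟ · ·│7
6│♞ ♟ · · · · · ·│6
5│· · · · ♟ · ♟ ·│5
4│· · ♙ ♙ ♙ · ♕ ·│4
3│♘ · · · · · · ·│3
2│♙ ♙ · · · ♙ ♗ ♙│2
1│♖ · ♗ · ♔ · ♘ ♖│1
  ─────────────────
  a b c d e f g h


4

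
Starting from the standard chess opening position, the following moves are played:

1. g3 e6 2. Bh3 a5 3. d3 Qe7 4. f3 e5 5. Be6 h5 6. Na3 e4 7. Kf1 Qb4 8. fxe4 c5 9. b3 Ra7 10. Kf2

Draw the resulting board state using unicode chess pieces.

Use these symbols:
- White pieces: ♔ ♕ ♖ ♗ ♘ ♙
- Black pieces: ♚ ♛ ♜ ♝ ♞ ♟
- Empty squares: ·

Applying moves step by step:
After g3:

♜ ♞ ♝ ♛ ♚ ♝ ♞ ♜
♟ ♟ ♟ ♟ ♟ ♟ ♟ ♟
· · · · · · · ·
· · · · · · · ·
· · · · · · · ·
· · · · · · ♙ ·
♙ ♙ ♙ ♙ ♙ ♙ · ♙
♖ ♘ ♗ ♕ ♔ ♗ ♘ ♖


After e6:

♜ ♞ ♝ ♛ ♚ ♝ ♞ ♜
♟ ♟ ♟ ♟ · ♟ ♟ ♟
· · · · ♟ · · ·
· · · · · · · ·
· · · · · · · ·
· · · · · · ♙ ·
♙ ♙ ♙ ♙ ♙ ♙ · ♙
♖ ♘ ♗ ♕ ♔ ♗ ♘ ♖


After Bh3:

♜ ♞ ♝ ♛ ♚ ♝ ♞ ♜
♟ ♟ ♟ ♟ · ♟ ♟ ♟
· · · · ♟ · · ·
· · · · · · · ·
· · · · · · · ·
· · · · · · ♙ ♗
♙ ♙ ♙ ♙ ♙ ♙ · ♙
♖ ♘ ♗ ♕ ♔ · ♘ ♖


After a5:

♜ ♞ ♝ ♛ ♚ ♝ ♞ ♜
· ♟ ♟ ♟ · ♟ ♟ ♟
· · · · ♟ · · ·
♟ · · · · · · ·
· · · · · · · ·
· · · · · · ♙ ♗
♙ ♙ ♙ ♙ ♙ ♙ · ♙
♖ ♘ ♗ ♕ ♔ · ♘ ♖


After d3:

♜ ♞ ♝ ♛ ♚ ♝ ♞ ♜
· ♟ ♟ ♟ · ♟ ♟ ♟
· · · · ♟ · · ·
♟ · · · · · · ·
· · · · · · · ·
· · · ♙ · · ♙ ♗
♙ ♙ ♙ · ♙ ♙ · ♙
♖ ♘ ♗ ♕ ♔ · ♘ ♖


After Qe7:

♜ ♞ ♝ · ♚ ♝ ♞ ♜
· ♟ ♟ ♟ ♛ ♟ ♟ ♟
· · · · ♟ · · ·
♟ · · · · · · ·
· · · · · · · ·
· · · ♙ · · ♙ ♗
♙ ♙ ♙ · ♙ ♙ · ♙
♖ ♘ ♗ ♕ ♔ · ♘ ♖


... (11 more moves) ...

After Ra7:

· ♞ ♝ · ♚ ♝ ♞ ♜
♜ ♟ · ♟ · ♟ ♟ ·
· · · · ♗ · · ·
♟ · ♟ · · · · ♟
· ♛ · · ♙ · · ·
♘ ♙ · ♙ · · ♙ ·
♙ · ♙ · ♙ · · ♙
♖ · ♗ ♕ · ♔ ♘ ♖


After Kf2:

· ♞ ♝ · ♚ ♝ ♞ ♜
♜ ♟ · ♟ · ♟ ♟ ·
· · · · ♗ · · ·
♟ · ♟ · · · · ♟
· ♛ · · ♙ · · ·
♘ ♙ · ♙ · · ♙ ·
♙ · ♙ · ♙ ♔ · ♙
♖ · ♗ ♕ · · ♘ ♖



  a b c d e f g h
  ─────────────────
8│· ♞ ♝ · ♚ ♝ ♞ ♜│8
7│♜ ♟ · ♟ · ♟ ♟ ·│7
6│· · · · ♗ · · ·│6
5│♟ · ♟ · · · · ♟│5
4│· ♛ · · ♙ · · ·│4
3│♘ ♙ · ♙ · · ♙ ·│3
2│♙ · ♙ · ♙ ♔ · ♙│2
1│♖ · ♗ ♕ · · ♘ ♖│1
  ─────────────────
  a b c d e f g h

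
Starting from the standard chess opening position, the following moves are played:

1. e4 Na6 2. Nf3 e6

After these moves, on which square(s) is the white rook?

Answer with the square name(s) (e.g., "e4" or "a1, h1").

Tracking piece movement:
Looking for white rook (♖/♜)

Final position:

  a b c d e f g h
  ─────────────────
8│♜ · ♝ ♛ ♚ ♝ ♞ ♜│8
7│♟ ♟ ♟ ♟ · ♟ ♟ ♟│7
6│♞ · · · ♟ · · ·│6
5│· · · · · · · ·│5
4│· · · · ♙ · · ·│4
3│· · · · · ♘ · ·│3
2│♙ ♙ ♙ ♙ · ♙ ♙ ♙│2
1│♖ ♘ ♗ ♕ ♔ ♗ · ♖│1
  ─────────────────
  a b c d e f g h


a1, h1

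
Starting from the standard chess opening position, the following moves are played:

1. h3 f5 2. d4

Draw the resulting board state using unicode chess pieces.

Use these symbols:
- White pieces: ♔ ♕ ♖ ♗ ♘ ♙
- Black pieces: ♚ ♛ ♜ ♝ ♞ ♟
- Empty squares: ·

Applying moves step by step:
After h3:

♜ ♞ ♝ ♛ ♚ ♝ ♞ ♜
♟ ♟ ♟ ♟ ♟ ♟ ♟ ♟
· · · · · · · ·
· · · · · · · ·
· · · · · · · ·
· · · · · · · ♙
♙ ♙ ♙ ♙ ♙ ♙ ♙ ·
♖ ♘ ♗ ♕ ♔ ♗ ♘ ♖


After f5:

♜ ♞ ♝ ♛ ♚ ♝ ♞ ♜
♟ ♟ ♟ ♟ ♟ · ♟ ♟
· · · · · · · ·
· · · · · ♟ · ·
· · · · · · · ·
· · · · · · · ♙
♙ ♙ ♙ ♙ ♙ ♙ ♙ ·
♖ ♘ ♗ ♕ ♔ ♗ ♘ ♖


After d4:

♜ ♞ ♝ ♛ ♚ ♝ ♞ ♜
♟ ♟ ♟ ♟ ♟ · ♟ ♟
· · · · · · · ·
· · · · · ♟ · ·
· · · ♙ · · · ·
· · · · · · · ♙
♙ ♙ ♙ · ♙ ♙ ♙ ·
♖ ♘ ♗ ♕ ♔ ♗ ♘ ♖



  a b c d e f g h
  ─────────────────
8│♜ ♞ ♝ ♛ ♚ ♝ ♞ ♜│8
7│♟ ♟ ♟ ♟ ♟ · ♟ ♟│7
6│· · · · · · · ·│6
5│· · · · · ♟ · ·│5
4│· · · ♙ · · · ·│4
3│· · · · · · · ♙│3
2│♙ ♙ ♙ · ♙ ♙ ♙ ·│2
1│♖ ♘ ♗ ♕ ♔ ♗ ♘ ♖│1
  ─────────────────
  a b c d e f g h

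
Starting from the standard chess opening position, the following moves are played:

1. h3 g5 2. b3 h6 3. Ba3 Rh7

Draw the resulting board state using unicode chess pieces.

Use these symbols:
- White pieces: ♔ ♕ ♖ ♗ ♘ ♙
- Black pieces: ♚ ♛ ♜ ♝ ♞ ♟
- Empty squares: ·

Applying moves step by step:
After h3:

♜ ♞ ♝ ♛ ♚ ♝ ♞ ♜
♟ ♟ ♟ ♟ ♟ ♟ ♟ ♟
· · · · · · · ·
· · · · · · · ·
· · · · · · · ·
· · · · · · · ♙
♙ ♙ ♙ ♙ ♙ ♙ ♙ ·
♖ ♘ ♗ ♕ ♔ ♗ ♘ ♖


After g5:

♜ ♞ ♝ ♛ ♚ ♝ ♞ ♜
♟ ♟ ♟ ♟ ♟ ♟ · ♟
· · · · · · · ·
· · · · · · ♟ ·
· · · · · · · ·
· · · · · · · ♙
♙ ♙ ♙ ♙ ♙ ♙ ♙ ·
♖ ♘ ♗ ♕ ♔ ♗ ♘ ♖


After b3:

♜ ♞ ♝ ♛ ♚ ♝ ♞ ♜
♟ ♟ ♟ ♟ ♟ ♟ · ♟
· · · · · · · ·
· · · · · · ♟ ·
· · · · · · · ·
· ♙ · · · · · ♙
♙ · ♙ ♙ ♙ ♙ ♙ ·
♖ ♘ ♗ ♕ ♔ ♗ ♘ ♖


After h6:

♜ ♞ ♝ ♛ ♚ ♝ ♞ ♜
♟ ♟ ♟ ♟ ♟ ♟ · ·
· · · · · · · ♟
· · · · · · ♟ ·
· · · · · · · ·
· ♙ · · · · · ♙
♙ · ♙ ♙ ♙ ♙ ♙ ·
♖ ♘ ♗ ♕ ♔ ♗ ♘ ♖


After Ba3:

♜ ♞ ♝ ♛ ♚ ♝ ♞ ♜
♟ ♟ ♟ ♟ ♟ ♟ · ·
· · · · · · · ♟
· · · · · · ♟ ·
· · · · · · · ·
♗ ♙ · · · · · ♙
♙ · ♙ ♙ ♙ ♙ ♙ ·
♖ ♘ · ♕ ♔ ♗ ♘ ♖


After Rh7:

♜ ♞ ♝ ♛ ♚ ♝ ♞ ·
♟ ♟ ♟ ♟ ♟ ♟ · ♜
· · · · · · · ♟
· · · · · · ♟ ·
· · · · · · · ·
♗ ♙ · · · · · ♙
♙ · ♙ ♙ ♙ ♙ ♙ ·
♖ ♘ · ♕ ♔ ♗ ♘ ♖



  a b c d e f g h
  ─────────────────
8│♜ ♞ ♝ ♛ ♚ ♝ ♞ ·│8
7│♟ ♟ ♟ ♟ ♟ ♟ · ♜│7
6│· · · · · · · ♟│6
5│· · · · · · ♟ ·│5
4│· · · · · · · ·│4
3│♗ ♙ · · · · · ♙│3
2│♙ · ♙ ♙ ♙ ♙ ♙ ·│2
1│♖ ♘ · ♕ ♔ ♗ ♘ ♖│1
  ─────────────────
  a b c d e f g h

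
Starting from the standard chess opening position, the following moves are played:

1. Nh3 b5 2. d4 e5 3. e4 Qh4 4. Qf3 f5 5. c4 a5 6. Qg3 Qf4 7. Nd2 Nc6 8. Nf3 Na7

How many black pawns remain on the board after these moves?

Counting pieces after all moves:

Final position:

  a b c d e f g h
  ─────────────────
8│♜ · ♝ · ♚ ♝ ♞ ♜│8
7│♞ · ♟ ♟ · · ♟ ♟│7
6│· · · · · · · ·│6
5│♟ ♟ · · ♟ ♟ · ·│5
4│· · ♙ ♙ ♙ ♛ · ·│4
3│· · · · · ♘ ♕ ♘│3
2│♙ ♙ · · · ♙ ♙ ♙│2
1│♖ · ♗ · ♔ ♗ · ♖│1
  ─────────────────
  a b c d e f g h


8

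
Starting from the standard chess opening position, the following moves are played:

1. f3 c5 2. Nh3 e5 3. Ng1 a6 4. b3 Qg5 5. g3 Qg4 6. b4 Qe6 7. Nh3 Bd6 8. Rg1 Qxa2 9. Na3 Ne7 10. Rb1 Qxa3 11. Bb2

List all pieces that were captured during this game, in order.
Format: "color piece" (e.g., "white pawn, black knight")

Tracking captures:
  Qxa2: captured white pawn
  Qxa3: captured white knight

white pawn, white knight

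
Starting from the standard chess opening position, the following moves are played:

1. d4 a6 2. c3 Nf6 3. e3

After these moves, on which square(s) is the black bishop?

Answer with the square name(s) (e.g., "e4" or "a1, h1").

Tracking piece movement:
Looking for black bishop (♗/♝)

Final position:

  a b c d e f g h
  ─────────────────
8│♜ ♞ ♝ ♛ ♚ ♝ · ♜│8
7│· ♟ ♟ ♟ ♟ ♟ ♟ ♟│7
6│♟ · · · · ♞ · ·│6
5│· · · · · · · ·│5
4│· · · ♙ · · · ·│4
3│· · ♙ · ♙ · · ·│3
2│♙ ♙ · · · ♙ ♙ ♙│2
1│♖ ♘ ♗ ♕ ♔ ♗ ♘ ♖│1
  ─────────────────
  a b c d e f g h


c8, f8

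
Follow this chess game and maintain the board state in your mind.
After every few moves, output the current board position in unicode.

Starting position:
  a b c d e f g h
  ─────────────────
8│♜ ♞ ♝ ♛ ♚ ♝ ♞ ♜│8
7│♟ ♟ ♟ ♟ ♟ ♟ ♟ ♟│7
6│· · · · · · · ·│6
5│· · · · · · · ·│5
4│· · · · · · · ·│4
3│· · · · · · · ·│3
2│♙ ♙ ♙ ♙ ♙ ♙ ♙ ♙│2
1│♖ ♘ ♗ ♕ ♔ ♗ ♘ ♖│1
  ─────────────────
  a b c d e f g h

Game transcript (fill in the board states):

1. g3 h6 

  a b c d e f g h
  ─────────────────
8│♜ ♞ ♝ ♛ ♚ ♝ ♞ ♜│8
7│♟ ♟ ♟ ♟ ♟ ♟ ♟ ·│7
6│· · · · · · · ♟│6
5│· · · · · · · ·│5
4│· · · · · · · ·│4
3│· · · · · · ♙ ·│3
2│♙ ♙ ♙ ♙ ♙ ♙ · ♙│2
1│♖ ♘ ♗ ♕ ♔ ♗ ♘ ♖│1
  ─────────────────
  a b c d e f g h

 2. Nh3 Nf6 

  a b c d e f g h
  ─────────────────
8│♜ ♞ ♝ ♛ ♚ ♝ · ♜│8
7│♟ ♟ ♟ ♟ ♟ ♟ ♟ ·│7
6│· · · · · ♞ · ♟│6
5│· · · · · · · ·│5
4│· · · · · · · ·│4
3│· · · · · · ♙ ♘│3
2│♙ ♙ ♙ ♙ ♙ ♙ · ♙│2
1│♖ ♘ ♗ ♕ ♔ ♗ · ♖│1
  ─────────────────
  a b c d e f g h

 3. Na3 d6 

  a b c d e f g h
  ─────────────────
8│♜ ♞ ♝ ♛ ♚ ♝ · ♜│8
7│♟ ♟ ♟ · ♟ ♟ ♟ ·│7
6│· · · ♟ · ♞ · ♟│6
5│· · · · · · · ·│5
4│· · · · · · · ·│4
3│♘ · · · · · ♙ ♘│3
2│♙ ♙ ♙ ♙ ♙ ♙ · ♙│2
1│♖ · ♗ ♕ ♔ ♗ · ♖│1
  ─────────────────
  a b c d e f g h



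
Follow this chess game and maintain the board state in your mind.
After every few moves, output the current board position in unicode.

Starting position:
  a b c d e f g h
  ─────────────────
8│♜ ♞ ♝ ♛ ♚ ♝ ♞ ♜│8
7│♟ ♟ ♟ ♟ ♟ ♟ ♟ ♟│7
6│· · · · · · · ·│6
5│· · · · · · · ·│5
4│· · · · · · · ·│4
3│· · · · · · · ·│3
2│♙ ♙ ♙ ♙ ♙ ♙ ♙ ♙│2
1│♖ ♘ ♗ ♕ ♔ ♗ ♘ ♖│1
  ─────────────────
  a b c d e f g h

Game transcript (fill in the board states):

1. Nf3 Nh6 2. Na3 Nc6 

  a b c d e f g h
  ─────────────────
8│♜ · ♝ ♛ ♚ ♝ · ♜│8
7│♟ ♟ ♟ ♟ ♟ ♟ ♟ ♟│7
6│· · ♞ · · · · ♞│6
5│· · · · · · · ·│5
4│· · · · · · · ·│4
3│♘ · · · · ♘ · ·│3
2│♙ ♙ ♙ ♙ ♙ ♙ ♙ ♙│2
1│♖ · ♗ ♕ ♔ ♗ · ♖│1
  ─────────────────
  a b c d e f g h

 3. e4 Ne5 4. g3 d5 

  a b c d e f g h
  ─────────────────
8│♜ · ♝ ♛ ♚ ♝ · ♜│8
7│♟ ♟ ♟ · ♟ ♟ ♟ ♟│7
6│· · · · · · · ♞│6
5│· · · ♟ ♞ · · ·│5
4│· · · · ♙ · · ·│4
3│♘ · · · · ♘ ♙ ·│3
2│♙ ♙ ♙ ♙ · ♙ · ♙│2
1│♖ · ♗ ♕ ♔ ♗ · ♖│1
  ─────────────────
  a b c d e f g h

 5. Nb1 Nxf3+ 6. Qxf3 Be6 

  a b c d e f g h
  ─────────────────
8│♜ · · ♛ ♚ ♝ · ♜│8
7│♟ ♟ ♟ · ♟ ♟ ♟ ♟│7
6│· · · · ♝ · · ♞│6
5│· · · ♟ · · · ·│5
4│· · · · ♙ · · ·│4
3│· · · · · ♕ ♙ ·│3
2│♙ ♙ ♙ ♙ · ♙ · ♙│2
1│♖ ♘ ♗ · ♔ ♗ · ♖│1
  ─────────────────
  a b c d e f g h

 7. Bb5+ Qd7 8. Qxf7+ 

  a b c d e f g h
  ─────────────────
8│♜ · · · ♚ ♝ · ♜│8
7│♟ ♟ ♟ ♛ ♟ ♕ ♟ ♟│7
6│· · · · ♝ · · ♞│6
5│· ♗ · ♟ · · · ·│5
4│· · · · ♙ · · ·│4
3│· · · · · · ♙ ·│3
2│♙ ♙ ♙ ♙ · ♙ · ♙│2
1│♖ ♘ ♗ · ♔ · · ♖│1
  ─────────────────
  a b c d e f g h


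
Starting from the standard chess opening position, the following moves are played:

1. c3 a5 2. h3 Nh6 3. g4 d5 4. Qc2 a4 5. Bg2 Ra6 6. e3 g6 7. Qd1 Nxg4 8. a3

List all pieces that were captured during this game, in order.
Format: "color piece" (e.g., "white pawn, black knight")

Tracking captures:
  Nxg4: captured white pawn

white pawn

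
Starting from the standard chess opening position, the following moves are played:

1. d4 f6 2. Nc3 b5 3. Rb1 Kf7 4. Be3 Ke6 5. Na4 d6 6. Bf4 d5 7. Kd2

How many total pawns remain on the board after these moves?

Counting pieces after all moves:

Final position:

  a b c d e f g h
  ─────────────────
8│♜ ♞ ♝ ♛ · ♝ ♞ ♜│8
7│♟ · ♟ · ♟ · ♟ ♟│7
6│· · · · ♚ ♟ · ·│6
5│· ♟ · ♟ · · · ·│5
4│♘ · · ♙ · ♗ · ·│4
3│· · · · · · · ·│3
2│♙ ♙ ♙ ♔ ♙ ♙ ♙ ♙│2
1│· ♖ · ♕ · ♗ ♘ ♖│1
  ─────────────────
  a b c d e f g h


16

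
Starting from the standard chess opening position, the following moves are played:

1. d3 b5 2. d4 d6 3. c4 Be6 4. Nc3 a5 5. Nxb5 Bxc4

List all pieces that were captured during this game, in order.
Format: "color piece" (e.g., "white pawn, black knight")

Tracking captures:
  Nxb5: captured black pawn
  Bxc4: captured white pawn

black pawn, white pawn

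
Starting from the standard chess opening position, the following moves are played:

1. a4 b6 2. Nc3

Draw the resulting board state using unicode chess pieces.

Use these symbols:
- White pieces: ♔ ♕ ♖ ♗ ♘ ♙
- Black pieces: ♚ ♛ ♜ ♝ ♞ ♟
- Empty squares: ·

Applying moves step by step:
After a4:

♜ ♞ ♝ ♛ ♚ ♝ ♞ ♜
♟ ♟ ♟ ♟ ♟ ♟ ♟ ♟
· · · · · · · ·
· · · · · · · ·
♙ · · · · · · ·
· · · · · · · ·
· ♙ ♙ ♙ ♙ ♙ ♙ ♙
♖ ♘ ♗ ♕ ♔ ♗ ♘ ♖


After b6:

♜ ♞ ♝ ♛ ♚ ♝ ♞ ♜
♟ · ♟ ♟ ♟ ♟ ♟ ♟
· ♟ · · · · · ·
· · · · · · · ·
♙ · · · · · · ·
· · · · · · · ·
· ♙ ♙ ♙ ♙ ♙ ♙ ♙
♖ ♘ ♗ ♕ ♔ ♗ ♘ ♖


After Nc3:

♜ ♞ ♝ ♛ ♚ ♝ ♞ ♜
♟ · ♟ ♟ ♟ ♟ ♟ ♟
· ♟ · · · · · ·
· · · · · · · ·
♙ · · · · · · ·
· · ♘ · · · · ·
· ♙ ♙ ♙ ♙ ♙ ♙ ♙
♖ · ♗ ♕ ♔ ♗ ♘ ♖



  a b c d e f g h
  ─────────────────
8│♜ ♞ ♝ ♛ ♚ ♝ ♞ ♜│8
7│♟ · ♟ ♟ ♟ ♟ ♟ ♟│7
6│· ♟ · · · · · ·│6
5│· · · · · · · ·│5
4│♙ · · · · · · ·│4
3│· · ♘ · · · · ·│3
2│· ♙ ♙ ♙ ♙ ♙ ♙ ♙│2
1│♖ · ♗ ♕ ♔ ♗ ♘ ♖│1
  ─────────────────
  a b c d e f g h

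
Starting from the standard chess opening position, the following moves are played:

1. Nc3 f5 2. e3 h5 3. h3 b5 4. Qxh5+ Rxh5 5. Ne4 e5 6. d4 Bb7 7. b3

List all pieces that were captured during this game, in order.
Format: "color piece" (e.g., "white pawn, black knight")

Tracking captures:
  Qxh5+: captured black pawn
  Rxh5: captured white queen

black pawn, white queen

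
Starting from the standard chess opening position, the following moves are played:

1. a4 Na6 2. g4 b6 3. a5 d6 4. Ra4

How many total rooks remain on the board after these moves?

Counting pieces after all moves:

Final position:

  a b c d e f g h
  ─────────────────
8│♜ · ♝ ♛ ♚ ♝ ♞ ♜│8
7│♟ · ♟ · ♟ ♟ ♟ ♟│7
6│♞ ♟ · ♟ · · · ·│6
5│♙ · · · · · · ·│5
4│♖ · · · · · ♙ ·│4
3│· · · · · · · ·│3
2│· ♙ ♙ ♙ ♙ ♙ · ♙│2
1│· ♘ ♗ ♕ ♔ ♗ ♘ ♖│1
  ─────────────────
  a b c d e f g h


4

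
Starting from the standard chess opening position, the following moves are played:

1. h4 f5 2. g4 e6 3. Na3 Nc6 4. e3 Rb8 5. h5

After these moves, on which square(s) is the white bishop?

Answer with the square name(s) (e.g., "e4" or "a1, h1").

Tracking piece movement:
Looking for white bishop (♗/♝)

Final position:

  a b c d e f g h
  ─────────────────
8│· ♜ ♝ ♛ ♚ ♝ ♞ ♜│8
7│♟ ♟ ♟ ♟ · · ♟ ♟│7
6│· · ♞ · ♟ · · ·│6
5│· · · · · ♟ · ♙│5
4│· · · · · · ♙ ·│4
3│♘ · · · ♙ · · ·│3
2│♙ ♙ ♙ ♙ · ♙ · ·│2
1│♖ · ♗ ♕ ♔ ♗ ♘ ♖│1
  ─────────────────
  a b c d e f g h


c1, f1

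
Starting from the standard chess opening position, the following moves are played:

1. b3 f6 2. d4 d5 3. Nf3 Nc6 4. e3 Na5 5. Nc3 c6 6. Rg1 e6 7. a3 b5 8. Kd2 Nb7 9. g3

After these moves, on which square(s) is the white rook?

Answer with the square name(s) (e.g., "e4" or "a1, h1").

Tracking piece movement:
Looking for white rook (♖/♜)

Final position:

  a b c d e f g h
  ─────────────────
8│♜ · ♝ ♛ ♚ ♝ ♞ ♜│8
7│♟ ♞ · · · · ♟ ♟│7
6│· · ♟ · ♟ ♟ · ·│6
5│· ♟ · ♟ · · · ·│5
4│· · · ♙ · · · ·│4
3│♙ ♙ ♘ · ♙ ♘ ♙ ·│3
2│· · ♙ ♔ · ♙ · ♙│2
1│♖ · ♗ ♕ · ♗ ♖ ·│1
  ─────────────────
  a b c d e f g h


a1, g1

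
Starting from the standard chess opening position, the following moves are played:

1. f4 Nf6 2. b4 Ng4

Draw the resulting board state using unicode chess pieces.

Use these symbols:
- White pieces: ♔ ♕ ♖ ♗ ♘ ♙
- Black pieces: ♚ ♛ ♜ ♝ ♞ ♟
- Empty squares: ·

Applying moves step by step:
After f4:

♜ ♞ ♝ ♛ ♚ ♝ ♞ ♜
♟ ♟ ♟ ♟ ♟ ♟ ♟ ♟
· · · · · · · ·
· · · · · · · ·
· · · · · ♙ · ·
· · · · · · · ·
♙ ♙ ♙ ♙ ♙ · ♙ ♙
♖ ♘ ♗ ♕ ♔ ♗ ♘ ♖


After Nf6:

♜ ♞ ♝ ♛ ♚ ♝ · ♜
♟ ♟ ♟ ♟ ♟ ♟ ♟ ♟
· · · · · ♞ · ·
· · · · · · · ·
· · · · · ♙ · ·
· · · · · · · ·
♙ ♙ ♙ ♙ ♙ · ♙ ♙
♖ ♘ ♗ ♕ ♔ ♗ ♘ ♖


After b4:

♜ ♞ ♝ ♛ ♚ ♝ · ♜
♟ ♟ ♟ ♟ ♟ ♟ ♟ ♟
· · · · · ♞ · ·
· · · · · · · ·
· ♙ · · · ♙ · ·
· · · · · · · ·
♙ · ♙ ♙ ♙ · ♙ ♙
♖ ♘ ♗ ♕ ♔ ♗ ♘ ♖


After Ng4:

♜ ♞ ♝ ♛ ♚ ♝ · ♜
♟ ♟ ♟ ♟ ♟ ♟ ♟ ♟
· · · · · · · ·
· · · · · · · ·
· ♙ · · · ♙ ♞ ·
· · · · · · · ·
♙ · ♙ ♙ ♙ · ♙ ♙
♖ ♘ ♗ ♕ ♔ ♗ ♘ ♖



  a b c d e f g h
  ─────────────────
8│♜ ♞ ♝ ♛ ♚ ♝ · ♜│8
7│♟ ♟ ♟ ♟ ♟ ♟ ♟ ♟│7
6│· · · · · · · ·│6
5│· · · · · · · ·│5
4│· ♙ · · · ♙ ♞ ·│4
3│· · · · · · · ·│3
2│♙ · ♙ ♙ ♙ · ♙ ♙│2
1│♖ ♘ ♗ ♕ ♔ ♗ ♘ ♖│1
  ─────────────────
  a b c d e f g h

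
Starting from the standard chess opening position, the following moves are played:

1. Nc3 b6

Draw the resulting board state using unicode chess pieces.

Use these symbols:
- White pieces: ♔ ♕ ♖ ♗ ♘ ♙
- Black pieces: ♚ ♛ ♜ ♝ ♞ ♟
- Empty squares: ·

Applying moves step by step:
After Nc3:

♜ ♞ ♝ ♛ ♚ ♝ ♞ ♜
♟ ♟ ♟ ♟ ♟ ♟ ♟ ♟
· · · · · · · ·
· · · · · · · ·
· · · · · · · ·
· · ♘ · · · · ·
♙ ♙ ♙ ♙ ♙ ♙ ♙ ♙
♖ · ♗ ♕ ♔ ♗ ♘ ♖


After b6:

♜ ♞ ♝ ♛ ♚ ♝ ♞ ♜
♟ · ♟ ♟ ♟ ♟ ♟ ♟
· ♟ · · · · · ·
· · · · · · · ·
· · · · · · · ·
· · ♘ · · · · ·
♙ ♙ ♙ ♙ ♙ ♙ ♙ ♙
♖ · ♗ ♕ ♔ ♗ ♘ ♖



  a b c d e f g h
  ─────────────────
8│♜ ♞ ♝ ♛ ♚ ♝ ♞ ♜│8
7│♟ · ♟ ♟ ♟ ♟ ♟ ♟│7
6│· ♟ · · · · · ·│6
5│· · · · · · · ·│5
4│· · · · · · · ·│4
3│· · ♘ · · · · ·│3
2│♙ ♙ ♙ ♙ ♙ ♙ ♙ ♙│2
1│♖ · ♗ ♕ ♔ ♗ ♘ ♖│1
  ─────────────────
  a b c d e f g h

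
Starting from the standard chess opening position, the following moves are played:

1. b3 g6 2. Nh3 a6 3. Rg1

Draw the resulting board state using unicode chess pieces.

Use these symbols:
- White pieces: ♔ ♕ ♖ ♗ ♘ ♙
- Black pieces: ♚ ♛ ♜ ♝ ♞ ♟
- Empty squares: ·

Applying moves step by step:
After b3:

♜ ♞ ♝ ♛ ♚ ♝ ♞ ♜
♟ ♟ ♟ ♟ ♟ ♟ ♟ ♟
· · · · · · · ·
· · · · · · · ·
· · · · · · · ·
· ♙ · · · · · ·
♙ · ♙ ♙ ♙ ♙ ♙ ♙
♖ ♘ ♗ ♕ ♔ ♗ ♘ ♖


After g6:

♜ ♞ ♝ ♛ ♚ ♝ ♞ ♜
♟ ♟ ♟ ♟ ♟ ♟ · ♟
· · · · · · ♟ ·
· · · · · · · ·
· · · · · · · ·
· ♙ · · · · · ·
♙ · ♙ ♙ ♙ ♙ ♙ ♙
♖ ♘ ♗ ♕ ♔ ♗ ♘ ♖


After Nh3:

♜ ♞ ♝ ♛ ♚ ♝ ♞ ♜
♟ ♟ ♟ ♟ ♟ ♟ · ♟
· · · · · · ♟ ·
· · · · · · · ·
· · · · · · · ·
· ♙ · · · · · ♘
♙ · ♙ ♙ ♙ ♙ ♙ ♙
♖ ♘ ♗ ♕ ♔ ♗ · ♖


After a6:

♜ ♞ ♝ ♛ ♚ ♝ ♞ ♜
· ♟ ♟ ♟ ♟ ♟ · ♟
♟ · · · · · ♟ ·
· · · · · · · ·
· · · · · · · ·
· ♙ · · · · · ♘
♙ · ♙ ♙ ♙ ♙ ♙ ♙
♖ ♘ ♗ ♕ ♔ ♗ · ♖


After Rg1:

♜ ♞ ♝ ♛ ♚ ♝ ♞ ♜
· ♟ ♟ ♟ ♟ ♟ · ♟
♟ · · · · · ♟ ·
· · · · · · · ·
· · · · · · · ·
· ♙ · · · · · ♘
♙ · ♙ ♙ ♙ ♙ ♙ ♙
♖ ♘ ♗ ♕ ♔ ♗ ♖ ·



  a b c d e f g h
  ─────────────────
8│♜ ♞ ♝ ♛ ♚ ♝ ♞ ♜│8
7│· ♟ ♟ ♟ ♟ ♟ · ♟│7
6│♟ · · · · · ♟ ·│6
5│· · · · · · · ·│5
4│· · · · · · · ·│4
3│· ♙ · · · · · ♘│3
2│♙ · ♙ ♙ ♙ ♙ ♙ ♙│2
1│♖ ♘ ♗ ♕ ♔ ♗ ♖ ·│1
  ─────────────────
  a b c d e f g h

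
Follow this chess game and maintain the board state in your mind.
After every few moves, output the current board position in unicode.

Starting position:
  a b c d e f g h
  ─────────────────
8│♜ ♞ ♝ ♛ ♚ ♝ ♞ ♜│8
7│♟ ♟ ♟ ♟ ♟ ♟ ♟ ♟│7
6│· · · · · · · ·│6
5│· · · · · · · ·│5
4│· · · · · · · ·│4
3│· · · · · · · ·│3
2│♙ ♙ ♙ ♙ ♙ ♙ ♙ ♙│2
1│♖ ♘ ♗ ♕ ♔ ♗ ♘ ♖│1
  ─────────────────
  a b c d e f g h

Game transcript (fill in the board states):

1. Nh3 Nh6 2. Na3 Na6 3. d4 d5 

  a b c d e f g h
  ─────────────────
8│♜ · ♝ ♛ ♚ ♝ · ♜│8
7│♟ ♟ ♟ · ♟ ♟ ♟ ♟│7
6│♞ · · · · · · ♞│6
5│· · · ♟ · · · ·│5
4│· · · ♙ · · · ·│4
3│♘ · · · · · · ♘│3
2│♙ ♙ ♙ · ♙ ♙ ♙ ♙│2
1│♖ · ♗ ♕ ♔ ♗ · ♖│1
  ─────────────────
  a b c d e f g h

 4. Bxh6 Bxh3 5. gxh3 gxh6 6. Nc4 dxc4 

  a b c d e f g h
  ─────────────────
8│♜ · · ♛ ♚ ♝ · ♜│8
7│♟ ♟ ♟ · ♟ ♟ · ♟│7
6│♞ · · · · · · ♟│6
5│· · · · · · · ·│5
4│· · ♟ ♙ · · · ·│4
3│· · · · · · · ♙│3
2│♙ ♙ ♙ · ♙ ♙ · ♙│2
1│♖ · · ♕ ♔ ♗ · ♖│1
  ─────────────────
  a b c d e f g h

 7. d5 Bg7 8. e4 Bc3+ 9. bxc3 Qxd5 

  a b c d e f g h
  ─────────────────
8│♜ · · · ♚ · · ♜│8
7│♟ ♟ ♟ · ♟ ♟ · ♟│7
6│♞ · · · · · · ♟│6
5│· · · ♛ · · · ·│5
4│· · ♟ · ♙ · · ·│4
3│· · ♙ · · · · ♙│3
2│♙ · ♙ · · ♙ · ♙│2
1│♖ · · ♕ ♔ ♗ · ♖│1
  ─────────────────
  a b c d e f g h

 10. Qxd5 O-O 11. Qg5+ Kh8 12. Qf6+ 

  a b c d e f g h
  ─────────────────
8│♜ · · · · ♜ · ♚│8
7│♟ ♟ ♟ · ♟ ♟ · ♟│7
6│♞ · · · · ♕ · ♟│6
5│· · · · · · · ·│5
4│· · ♟ · ♙ · · ·│4
3│· · ♙ · · · · ♙│3
2│♙ · ♙ · · ♙ · ♙│2
1│♖ · · · ♔ ♗ · ♖│1
  ─────────────────
  a b c d e f g h


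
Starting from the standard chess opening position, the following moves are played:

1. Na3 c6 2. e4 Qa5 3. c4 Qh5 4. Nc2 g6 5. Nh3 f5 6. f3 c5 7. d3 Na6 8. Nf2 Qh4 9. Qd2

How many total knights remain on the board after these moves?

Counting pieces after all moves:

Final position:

  a b c d e f g h
  ─────────────────
8│♜ · ♝ · ♚ ♝ ♞ ♜│8
7│♟ ♟ · ♟ ♟ · · ♟│7
6│♞ · · · · · ♟ ·│6
5│· · ♟ · · ♟ · ·│5
4│· · ♙ · ♙ · · ♛│4
3│· · · ♙ · ♙ · ·│3
2│♙ ♙ ♘ ♕ · ♘ ♙ ♙│2
1│♖ · ♗ · ♔ ♗ · ♖│1
  ─────────────────
  a b c d e f g h


4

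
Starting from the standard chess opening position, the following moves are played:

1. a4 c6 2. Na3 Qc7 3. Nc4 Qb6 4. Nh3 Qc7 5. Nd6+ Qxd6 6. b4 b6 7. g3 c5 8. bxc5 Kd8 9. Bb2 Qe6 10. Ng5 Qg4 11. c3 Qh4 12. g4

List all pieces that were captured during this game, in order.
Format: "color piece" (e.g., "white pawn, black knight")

Tracking captures:
  Qxd6: captured white knight
  bxc5: captured black pawn

white knight, black pawn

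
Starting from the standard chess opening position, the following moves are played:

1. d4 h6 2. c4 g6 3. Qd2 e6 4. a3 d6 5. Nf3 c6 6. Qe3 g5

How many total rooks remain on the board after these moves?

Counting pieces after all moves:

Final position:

  a b c d e f g h
  ─────────────────
8│♜ ♞ ♝ ♛ ♚ ♝ ♞ ♜│8
7│♟ ♟ · · · ♟ · ·│7
6│· · ♟ ♟ ♟ · · ♟│6
5│· · · · · · ♟ ·│5
4│· · ♙ ♙ · · · ·│4
3│♙ · · · ♕ ♘ · ·│3
2│· ♙ · · ♙ ♙ ♙ ♙│2
1│♖ ♘ ♗ · ♔ ♗ · ♖│1
  ─────────────────
  a b c d e f g h


4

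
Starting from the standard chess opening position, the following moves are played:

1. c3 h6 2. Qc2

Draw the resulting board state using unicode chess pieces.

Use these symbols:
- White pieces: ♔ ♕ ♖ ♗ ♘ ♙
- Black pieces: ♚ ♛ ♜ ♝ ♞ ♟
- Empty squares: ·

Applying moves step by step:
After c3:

♜ ♞ ♝ ♛ ♚ ♝ ♞ ♜
♟ ♟ ♟ ♟ ♟ ♟ ♟ ♟
· · · · · · · ·
· · · · · · · ·
· · · · · · · ·
· · ♙ · · · · ·
♙ ♙ · ♙ ♙ ♙ ♙ ♙
♖ ♘ ♗ ♕ ♔ ♗ ♘ ♖


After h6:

♜ ♞ ♝ ♛ ♚ ♝ ♞ ♜
♟ ♟ ♟ ♟ ♟ ♟ ♟ ·
· · · · · · · ♟
· · · · · · · ·
· · · · · · · ·
· · ♙ · · · · ·
♙ ♙ · ♙ ♙ ♙ ♙ ♙
♖ ♘ ♗ ♕ ♔ ♗ ♘ ♖


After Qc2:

♜ ♞ ♝ ♛ ♚ ♝ ♞ ♜
♟ ♟ ♟ ♟ ♟ ♟ ♟ ·
· · · · · · · ♟
· · · · · · · ·
· · · · · · · ·
· · ♙ · · · · ·
♙ ♙ ♕ ♙ ♙ ♙ ♙ ♙
♖ ♘ ♗ · ♔ ♗ ♘ ♖



  a b c d e f g h
  ─────────────────
8│♜ ♞ ♝ ♛ ♚ ♝ ♞ ♜│8
7│♟ ♟ ♟ ♟ ♟ ♟ ♟ ·│7
6│· · · · · · · ♟│6
5│· · · · · · · ·│5
4│· · · · · · · ·│4
3│· · ♙ · · · · ·│3
2│♙ ♙ ♕ ♙ ♙ ♙ ♙ ♙│2
1│♖ ♘ ♗ · ♔ ♗ ♘ ♖│1
  ─────────────────
  a b c d e f g h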